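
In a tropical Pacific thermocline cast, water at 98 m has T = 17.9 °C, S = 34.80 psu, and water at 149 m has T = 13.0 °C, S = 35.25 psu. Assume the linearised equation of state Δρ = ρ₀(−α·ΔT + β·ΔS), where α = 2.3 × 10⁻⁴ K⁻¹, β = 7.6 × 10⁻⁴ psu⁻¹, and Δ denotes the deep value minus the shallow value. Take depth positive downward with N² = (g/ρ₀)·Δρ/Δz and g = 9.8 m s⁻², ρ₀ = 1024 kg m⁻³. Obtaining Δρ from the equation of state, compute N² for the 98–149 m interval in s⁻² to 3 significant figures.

ΔT = -4.9 K, ΔS = +0.45 psu (deep − shallow).
Δρ/ρ₀ = −αΔT + βΔS = 1.127 × 10⁻³ + 3.42 × 10⁻⁴ = 1.469 × 10⁻³, so Δρ ≈ 1.504 kg m⁻³.
N² = (g/ρ₀)·Δρ/Δz = g·(Δρ/ρ₀)/Δz = 9.8 × 1.469 × 10⁻³ / 51 = 2.8228 × 10⁻⁴ s⁻² ≈ 2.82 × 10⁻⁴ s⁻².

2.82 × 10⁻⁴ s⁻²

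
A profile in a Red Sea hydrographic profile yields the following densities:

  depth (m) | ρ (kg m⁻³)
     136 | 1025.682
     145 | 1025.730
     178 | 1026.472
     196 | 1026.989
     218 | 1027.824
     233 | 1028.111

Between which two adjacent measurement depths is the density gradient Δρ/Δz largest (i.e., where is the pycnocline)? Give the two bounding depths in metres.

196–218 m

Compute the density gradient over each adjacent pair:
  136–145 m: Δρ/Δz = 0.048/9 = 5.3 × 10⁻³ kg m⁻⁴
  145–178 m: Δρ/Δz = 0.742/33 = 0.022 kg m⁻⁴
  178–196 m: Δρ/Δz = 0.517/18 = 0.029 kg m⁻⁴
  196–218 m: Δρ/Δz = 0.835/22 = 0.038 kg m⁻⁴
  218–233 m: Δρ/Δz = 0.287/15 = 0.019 kg m⁻⁴
The largest gradient is in the 196–218 m interval — the pycnocline.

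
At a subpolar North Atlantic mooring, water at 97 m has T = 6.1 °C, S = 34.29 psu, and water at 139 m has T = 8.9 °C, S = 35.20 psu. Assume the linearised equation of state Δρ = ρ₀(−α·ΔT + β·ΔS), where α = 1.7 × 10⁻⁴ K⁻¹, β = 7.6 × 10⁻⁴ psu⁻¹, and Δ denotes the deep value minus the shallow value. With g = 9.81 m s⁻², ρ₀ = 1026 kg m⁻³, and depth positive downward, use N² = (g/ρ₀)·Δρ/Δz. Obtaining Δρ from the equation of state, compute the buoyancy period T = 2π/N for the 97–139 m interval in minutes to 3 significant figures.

ΔT = +2.8 K, ΔS = +0.91 psu (deep − shallow).
Δρ/ρ₀ = −αΔT + βΔS = -4.76 × 10⁻⁴ + 6.916 × 10⁻⁴ = 2.156 × 10⁻⁴, so Δρ ≈ 0.2212 kg m⁻³.
N² = (g/ρ₀)·Δρ/Δz = g·(Δρ/ρ₀)/Δz = 9.81 × 2.156 × 10⁻⁴ / 42 = 5.0358 × 10⁻⁵ s⁻².
N = √(5.0358 × 10⁻⁵) = 7.0963 × 10⁻³ rad s⁻¹ → T = 2π/N = 885.42 s = 14.757 min ≈ 14.8 min.

14.8 min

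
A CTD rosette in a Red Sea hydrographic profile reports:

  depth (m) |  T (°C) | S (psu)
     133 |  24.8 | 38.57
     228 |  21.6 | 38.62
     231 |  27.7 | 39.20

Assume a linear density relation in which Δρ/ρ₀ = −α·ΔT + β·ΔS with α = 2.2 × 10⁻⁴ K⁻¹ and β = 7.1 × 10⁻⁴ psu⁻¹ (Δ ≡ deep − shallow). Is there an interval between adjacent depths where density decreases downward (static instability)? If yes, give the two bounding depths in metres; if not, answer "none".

Evaluate Δρ/ρ₀ = −αΔT + βΔS across each adjacent pair:
  133–228 m: −αΔT+βΔS = −(2.2 × 10⁻⁴)(-3.2)+(7.1 × 10⁻⁴)(+0.05) = 7.4 × 10⁻⁴ → stable
  228–231 m: −αΔT+βΔS = −(2.2 × 10⁻⁴)(+6.1)+(7.1 × 10⁻⁴)(+0.58) = -9.3 × 10⁻⁴ → UNSTABLE
The 228–231 m interval has Δρ < 0: lighter water underlies denser water.

228–231 m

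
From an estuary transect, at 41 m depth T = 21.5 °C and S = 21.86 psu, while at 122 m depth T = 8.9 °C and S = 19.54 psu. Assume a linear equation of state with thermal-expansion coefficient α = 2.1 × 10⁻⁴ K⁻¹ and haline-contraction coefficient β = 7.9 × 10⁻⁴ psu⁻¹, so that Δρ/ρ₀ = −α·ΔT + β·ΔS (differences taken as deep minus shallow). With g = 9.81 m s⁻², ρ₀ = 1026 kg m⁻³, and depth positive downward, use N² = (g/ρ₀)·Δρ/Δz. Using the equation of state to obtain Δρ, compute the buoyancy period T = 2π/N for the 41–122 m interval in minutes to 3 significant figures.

ΔT = -12.6 K, ΔS = -2.32 psu (deep − shallow).
Δρ/ρ₀ = −αΔT + βΔS = 2.646 × 10⁻³ − 1.8328 × 10⁻³ = 8.132 × 10⁻⁴, so Δρ ≈ 0.8343 kg m⁻³.
N² = (g/ρ₀)·Δρ/Δz = g·(Δρ/ρ₀)/Δz = 9.81 × 8.132 × 10⁻⁴ / 81 = 9.8488 × 10⁻⁵ s⁻².
N = √(9.8488 × 10⁻⁵) = 9.9241 × 10⁻³ rad s⁻¹ → T = 2π/N = 633.12 s = 10.552 min ≈ 10.6 min.

10.6 min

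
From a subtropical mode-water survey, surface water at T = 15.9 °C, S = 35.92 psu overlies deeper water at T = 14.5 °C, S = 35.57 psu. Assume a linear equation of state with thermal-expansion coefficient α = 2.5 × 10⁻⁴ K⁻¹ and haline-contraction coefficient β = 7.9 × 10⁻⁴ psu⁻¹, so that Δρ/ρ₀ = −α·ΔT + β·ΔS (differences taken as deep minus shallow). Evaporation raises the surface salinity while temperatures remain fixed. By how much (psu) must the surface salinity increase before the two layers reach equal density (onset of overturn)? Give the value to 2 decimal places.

Neutral buoyancy requires −α(T_deep − T_surf) + β(S_deep − S_surf′) = 0.
S_surf′ = S_deep − (α/β)·ΔT = 35.57 − (2.5 × 10⁻⁴/7.9 × 10⁻⁴)·(-1.4) = 36.0130 psu.
Increase required: 36.0130 − 35.92 = 0.0930 psu.

0.09 psu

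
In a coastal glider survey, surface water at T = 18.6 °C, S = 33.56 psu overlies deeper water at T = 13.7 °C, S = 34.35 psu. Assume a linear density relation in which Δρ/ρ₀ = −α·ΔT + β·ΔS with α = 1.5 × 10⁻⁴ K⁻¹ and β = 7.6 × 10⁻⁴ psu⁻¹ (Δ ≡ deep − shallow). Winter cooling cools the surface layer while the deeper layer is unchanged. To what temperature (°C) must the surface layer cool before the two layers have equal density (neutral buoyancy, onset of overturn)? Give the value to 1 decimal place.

Neutral buoyancy requires Δρ = 0, i.e. −α(T_deep − T_surf′) + β(S_deep − S_surf) = 0.
T_surf′ = T_deep − (β/α)·ΔS = 13.7 − (7.6 × 10⁻⁴/1.5 × 10⁻⁴)·(+0.79) = 9.697 °C.
Cooling required: 18.6 − (9.697) = 8.903 °C.

9.7 °C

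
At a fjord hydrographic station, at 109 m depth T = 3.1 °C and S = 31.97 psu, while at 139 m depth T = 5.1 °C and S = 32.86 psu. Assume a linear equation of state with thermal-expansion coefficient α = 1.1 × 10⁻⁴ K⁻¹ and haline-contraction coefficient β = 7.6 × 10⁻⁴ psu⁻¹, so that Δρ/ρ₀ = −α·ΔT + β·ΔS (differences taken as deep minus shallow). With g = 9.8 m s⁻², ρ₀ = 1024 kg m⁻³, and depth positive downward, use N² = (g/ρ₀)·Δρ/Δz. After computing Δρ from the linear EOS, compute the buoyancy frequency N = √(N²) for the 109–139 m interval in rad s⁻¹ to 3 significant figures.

0.0122 rad s⁻¹

ΔT = +2.0 K, ΔS = +0.89 psu (deep − shallow).
Δρ/ρ₀ = −αΔT + βΔS = -2.20 × 10⁻⁴ + 6.764 × 10⁻⁴ = 4.564 × 10⁻⁴, so Δρ ≈ 0.4674 kg m⁻³.
N² = (g/ρ₀)·Δρ/Δz = g·(Δρ/ρ₀)/Δz = 9.8 × 4.564 × 10⁻⁴ / 30 = 1.4909 × 10⁻⁴ s⁻².
N = √(1.4909 × 10⁻⁴) = 0.012210 rad s⁻¹ ≈ 0.0122 rad s⁻¹.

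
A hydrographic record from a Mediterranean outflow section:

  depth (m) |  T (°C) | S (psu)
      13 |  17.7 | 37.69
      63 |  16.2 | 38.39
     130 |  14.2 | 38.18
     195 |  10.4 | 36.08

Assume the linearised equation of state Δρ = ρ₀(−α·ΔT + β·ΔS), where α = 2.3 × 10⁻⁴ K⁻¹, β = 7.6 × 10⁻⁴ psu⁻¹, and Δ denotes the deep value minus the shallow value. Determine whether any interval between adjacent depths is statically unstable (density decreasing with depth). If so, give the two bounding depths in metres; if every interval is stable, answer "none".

Evaluate Δρ/ρ₀ = −αΔT + βΔS across each adjacent pair:
  13–63 m: −αΔT+βΔS = −(2.3 × 10⁻⁴)(-1.5)+(7.6 × 10⁻⁴)(+0.70) = 8.8 × 10⁻⁴ → stable
  63–130 m: −αΔT+βΔS = −(2.3 × 10⁻⁴)(-2.0)+(7.6 × 10⁻⁴)(-0.21) = 3.0 × 10⁻⁴ → stable
  130–195 m: −αΔT+βΔS = −(2.3 × 10⁻⁴)(-3.8)+(7.6 × 10⁻⁴)(-2.10) = -7.2 × 10⁻⁴ → UNSTABLE
The 130–195 m interval has Δρ < 0: lighter water underlies denser water.

130–195 m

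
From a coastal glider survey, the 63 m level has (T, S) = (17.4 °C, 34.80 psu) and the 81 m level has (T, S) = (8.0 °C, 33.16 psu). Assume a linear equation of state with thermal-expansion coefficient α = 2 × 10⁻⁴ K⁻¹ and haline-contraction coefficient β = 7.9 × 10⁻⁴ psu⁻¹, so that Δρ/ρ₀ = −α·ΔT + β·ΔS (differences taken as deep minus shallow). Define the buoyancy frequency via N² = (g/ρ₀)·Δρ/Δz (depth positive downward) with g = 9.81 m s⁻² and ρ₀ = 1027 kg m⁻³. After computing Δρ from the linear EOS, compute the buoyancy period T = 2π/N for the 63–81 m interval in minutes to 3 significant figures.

5.87 min

ΔT = -9.4 K, ΔS = -1.64 psu (deep − shallow).
Δρ/ρ₀ = −αΔT + βΔS = 1.88 × 10⁻³ − 1.2956 × 10⁻³ = 5.844 × 10⁻⁴, so Δρ ≈ 0.6002 kg m⁻³.
N² = (g/ρ₀)·Δρ/Δz = g·(Δρ/ρ₀)/Δz = 9.81 × 5.844 × 10⁻⁴ / 18 = 3.1850 × 10⁻⁴ s⁻².
N = √(3.1850 × 10⁻⁴) = 0.017847 rad s⁻¹ → T = 2π/N = 352.06 s = 5.8677 min ≈ 5.87 min.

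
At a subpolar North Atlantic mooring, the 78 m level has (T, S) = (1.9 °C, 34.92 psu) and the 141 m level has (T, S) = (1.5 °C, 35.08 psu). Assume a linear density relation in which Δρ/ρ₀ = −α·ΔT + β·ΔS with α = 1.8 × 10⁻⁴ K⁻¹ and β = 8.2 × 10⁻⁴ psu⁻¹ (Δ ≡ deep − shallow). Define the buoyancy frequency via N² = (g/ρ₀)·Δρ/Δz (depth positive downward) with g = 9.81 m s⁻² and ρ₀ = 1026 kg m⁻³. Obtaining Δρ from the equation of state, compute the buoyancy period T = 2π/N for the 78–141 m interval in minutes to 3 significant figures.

ΔT = -0.4 K, ΔS = +0.16 psu (deep − shallow).
Δρ/ρ₀ = −αΔT + βΔS = 7.20 × 10⁻⁵ + 1.312 × 10⁻⁴ = 2.032 × 10⁻⁴, so Δρ ≈ 0.2085 kg m⁻³.
N² = (g/ρ₀)·Δρ/Δz = g·(Δρ/ρ₀)/Δz = 9.81 × 2.032 × 10⁻⁴ / 63 = 3.1641 × 10⁻⁵ s⁻².
N = √(3.1641 × 10⁻⁵) = 5.6250 × 10⁻³ rad s⁻¹ → T = 2π/N = 1.1170 × 10³ s = 18.617 min ≈ 18.6 min.

18.6 min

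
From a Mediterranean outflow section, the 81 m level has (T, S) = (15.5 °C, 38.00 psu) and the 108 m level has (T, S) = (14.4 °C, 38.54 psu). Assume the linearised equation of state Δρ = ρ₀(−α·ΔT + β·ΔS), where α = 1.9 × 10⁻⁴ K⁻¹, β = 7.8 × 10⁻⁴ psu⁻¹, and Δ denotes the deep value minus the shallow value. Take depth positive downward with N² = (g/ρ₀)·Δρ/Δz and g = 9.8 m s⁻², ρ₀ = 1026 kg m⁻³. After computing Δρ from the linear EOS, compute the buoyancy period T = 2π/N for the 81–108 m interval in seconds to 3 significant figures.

ΔT = -1.1 K, ΔS = +0.54 psu (deep − shallow).
Δρ/ρ₀ = −αΔT + βΔS = 2.09 × 10⁻⁴ + 4.212 × 10⁻⁴ = 6.302 × 10⁻⁴, so Δρ ≈ 0.6466 kg m⁻³.
N² = (g/ρ₀)·Δρ/Δz = g·(Δρ/ρ₀)/Δz = 9.8 × 6.302 × 10⁻⁴ / 27 = 2.2874 × 10⁻⁴ s⁻².
N = √(2.2874 × 10⁻⁴) = 0.015124 rad s⁻¹ → T = 2π/N = 415.44 s ≈ 415 s.

415 s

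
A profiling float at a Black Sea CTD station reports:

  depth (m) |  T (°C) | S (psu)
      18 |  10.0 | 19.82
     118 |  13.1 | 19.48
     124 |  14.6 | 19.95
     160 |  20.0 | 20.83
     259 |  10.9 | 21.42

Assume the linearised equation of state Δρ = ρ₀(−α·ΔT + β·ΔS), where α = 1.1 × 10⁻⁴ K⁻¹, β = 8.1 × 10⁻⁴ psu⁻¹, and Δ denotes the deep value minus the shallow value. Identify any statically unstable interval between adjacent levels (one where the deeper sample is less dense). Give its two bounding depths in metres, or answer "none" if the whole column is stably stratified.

Evaluate Δρ/ρ₀ = −αΔT + βΔS across each adjacent pair:
  18–118 m: −αΔT+βΔS = −(1.1 × 10⁻⁴)(+3.1)+(8.1 × 10⁻⁴)(-0.34) = -6.2 × 10⁻⁴ → UNSTABLE
  118–124 m: −αΔT+βΔS = −(1.1 × 10⁻⁴)(+1.5)+(8.1 × 10⁻⁴)(+0.47) = 2.2 × 10⁻⁴ → stable
  124–160 m: −αΔT+βΔS = −(1.1 × 10⁻⁴)(+5.4)+(8.1 × 10⁻⁴)(+0.88) = 1.2 × 10⁻⁴ → stable
  160–259 m: −αΔT+βΔS = −(1.1 × 10⁻⁴)(-9.1)+(8.1 × 10⁻⁴)(+0.59) = 1.5 × 10⁻³ → stable
The 18–118 m interval has Δρ < 0: lighter water underlies denser water.

18–118 m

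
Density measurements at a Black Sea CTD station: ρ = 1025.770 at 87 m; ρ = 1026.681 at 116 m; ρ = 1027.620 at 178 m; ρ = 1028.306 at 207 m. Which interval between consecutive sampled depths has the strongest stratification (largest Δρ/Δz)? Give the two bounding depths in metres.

87–116 m

Compute the density gradient over each adjacent pair:
  87–116 m: Δρ/Δz = 0.911/29 = 0.031 kg m⁻⁴
  116–178 m: Δρ/Δz = 0.939/62 = 0.015 kg m⁻⁴
  178–207 m: Δρ/Δz = 0.686/29 = 0.024 kg m⁻⁴
The largest gradient is in the 87–116 m interval — the pycnocline.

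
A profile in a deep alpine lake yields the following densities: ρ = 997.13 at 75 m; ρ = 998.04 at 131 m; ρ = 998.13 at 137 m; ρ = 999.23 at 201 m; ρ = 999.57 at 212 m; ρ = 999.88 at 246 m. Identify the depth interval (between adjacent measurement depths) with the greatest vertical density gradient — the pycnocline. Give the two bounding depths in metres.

201–212 m

Compute the density gradient over each adjacent pair:
  75–131 m: Δρ/Δz = 0.91/56 = 0.016 kg m⁻⁴
  131–137 m: Δρ/Δz = 0.09/6 = 0.015 kg m⁻⁴
  137–201 m: Δρ/Δz = 1.10/64 = 0.017 kg m⁻⁴
  201–212 m: Δρ/Δz = 0.34/11 = 0.031 kg m⁻⁴
  212–246 m: Δρ/Δz = 0.31/34 = 9.1 × 10⁻³ kg m⁻⁴
The largest gradient is in the 201–212 m interval — the pycnocline.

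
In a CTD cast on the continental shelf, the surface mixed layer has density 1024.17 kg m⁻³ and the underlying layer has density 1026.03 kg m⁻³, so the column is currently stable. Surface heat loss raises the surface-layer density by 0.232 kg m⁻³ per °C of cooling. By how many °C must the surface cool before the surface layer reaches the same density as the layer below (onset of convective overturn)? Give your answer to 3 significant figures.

8.02 °C

Density deficit of the surface layer: 1026.03 − 1024.17 = 1.86 kg m⁻³.
Required change = 1.86 / 0.232 = 8.02 °C.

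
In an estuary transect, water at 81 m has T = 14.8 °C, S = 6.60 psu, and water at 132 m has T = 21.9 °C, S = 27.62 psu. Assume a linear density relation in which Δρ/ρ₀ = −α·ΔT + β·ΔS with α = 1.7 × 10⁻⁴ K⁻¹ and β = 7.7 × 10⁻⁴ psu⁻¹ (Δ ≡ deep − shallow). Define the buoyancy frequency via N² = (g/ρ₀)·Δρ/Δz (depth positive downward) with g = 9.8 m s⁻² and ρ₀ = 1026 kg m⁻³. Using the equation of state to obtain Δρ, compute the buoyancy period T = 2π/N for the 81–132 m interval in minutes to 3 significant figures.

1.95 min

ΔT = +7.1 K, ΔS = +21.02 psu (deep − shallow).
Δρ/ρ₀ = −αΔT + βΔS = -1.207 × 10⁻³ + 0.0161854 = 0.0149784, so Δρ ≈ 15.37 kg m⁻³.
N² = (g/ρ₀)·Δρ/Δz = g·(Δρ/ρ₀)/Δz = 9.8 × 0.0149784 / 51 = 2.8782 × 10⁻³ s⁻².
N = √(2.8782 × 10⁻³) = 0.053649 rad s⁻¹ → T = 2π/N = 117.12 s = 1.9520 min ≈ 1.95 min.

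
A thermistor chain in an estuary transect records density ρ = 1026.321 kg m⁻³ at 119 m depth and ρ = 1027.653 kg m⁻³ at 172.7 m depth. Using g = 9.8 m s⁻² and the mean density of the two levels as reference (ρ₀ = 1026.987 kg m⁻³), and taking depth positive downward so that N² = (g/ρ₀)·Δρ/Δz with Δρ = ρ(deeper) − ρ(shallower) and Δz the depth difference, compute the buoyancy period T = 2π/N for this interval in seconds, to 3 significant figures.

Δρ = 1027.653 − 1026.321 = 1.332 kg m⁻³ over Δz = 172.7 − 119 = 53.7 m.
N² = (9.8/1026.987) × (1.332/53.7) = 2.3670 × 10⁻⁴ s⁻².
N = √(2.3670 × 10⁻⁴) = 0.015385 rad s⁻¹, so T = 2π/N = 408.40 s ≈ 408 s.

408 s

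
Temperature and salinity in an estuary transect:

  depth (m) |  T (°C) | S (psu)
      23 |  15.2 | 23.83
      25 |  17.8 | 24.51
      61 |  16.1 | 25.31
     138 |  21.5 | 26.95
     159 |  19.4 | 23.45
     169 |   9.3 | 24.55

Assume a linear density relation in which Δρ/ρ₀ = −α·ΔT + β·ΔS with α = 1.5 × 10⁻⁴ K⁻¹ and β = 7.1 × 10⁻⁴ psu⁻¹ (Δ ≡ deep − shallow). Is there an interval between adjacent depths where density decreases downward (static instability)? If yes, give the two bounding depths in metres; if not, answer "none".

138–159 m

Evaluate Δρ/ρ₀ = −αΔT + βΔS across each adjacent pair:
  23–25 m: −αΔT+βΔS = −(1.5 × 10⁻⁴)(+2.6)+(7.1 × 10⁻⁴)(+0.68) = 9.3 × 10⁻⁵ → stable
  25–61 m: −αΔT+βΔS = −(1.5 × 10⁻⁴)(-1.7)+(7.1 × 10⁻⁴)(+0.80) = 8.2 × 10⁻⁴ → stable
  61–138 m: −αΔT+βΔS = −(1.5 × 10⁻⁴)(+5.4)+(7.1 × 10⁻⁴)(+1.64) = 3.5 × 10⁻⁴ → stable
  138–159 m: −αΔT+βΔS = −(1.5 × 10⁻⁴)(-2.1)+(7.1 × 10⁻⁴)(-3.50) = -2.2 × 10⁻³ → UNSTABLE
  159–169 m: −αΔT+βΔS = −(1.5 × 10⁻⁴)(-10.1)+(7.1 × 10⁻⁴)(+1.10) = 2.3 × 10⁻³ → stable
The 138–159 m interval has Δρ < 0: lighter water underlies denser water.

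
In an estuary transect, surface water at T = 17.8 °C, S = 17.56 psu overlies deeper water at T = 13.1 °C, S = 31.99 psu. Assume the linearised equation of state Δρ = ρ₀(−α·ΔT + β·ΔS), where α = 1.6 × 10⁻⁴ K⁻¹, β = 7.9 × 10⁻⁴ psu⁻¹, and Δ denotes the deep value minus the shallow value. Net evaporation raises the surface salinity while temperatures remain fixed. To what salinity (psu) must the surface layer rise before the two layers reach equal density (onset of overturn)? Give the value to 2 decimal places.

Neutral buoyancy requires −α(T_deep − T_surf) + β(S_deep − S_surf′) = 0.
S_surf′ = S_deep − (α/β)·ΔT = 31.99 − (1.6 × 10⁻⁴/7.9 × 10⁻⁴)·(-4.7) = 32.9419 psu.
Increase required: 32.9419 − 17.56 = 15.3819 psu.

32.94 psu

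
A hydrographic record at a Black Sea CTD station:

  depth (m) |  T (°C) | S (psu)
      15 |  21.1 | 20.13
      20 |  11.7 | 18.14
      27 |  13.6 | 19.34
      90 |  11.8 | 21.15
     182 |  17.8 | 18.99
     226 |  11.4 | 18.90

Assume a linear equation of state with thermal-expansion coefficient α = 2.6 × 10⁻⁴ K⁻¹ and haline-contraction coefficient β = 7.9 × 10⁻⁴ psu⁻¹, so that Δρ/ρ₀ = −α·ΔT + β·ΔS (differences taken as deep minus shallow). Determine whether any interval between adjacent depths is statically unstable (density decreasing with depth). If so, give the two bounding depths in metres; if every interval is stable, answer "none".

Evaluate Δρ/ρ₀ = −αΔT + βΔS across each adjacent pair:
  15–20 m: −αΔT+βΔS = −(2.6 × 10⁻⁴)(-9.4)+(7.9 × 10⁻⁴)(-1.99) = 8.7 × 10⁻⁴ → stable
  20–27 m: −αΔT+βΔS = −(2.6 × 10⁻⁴)(+1.9)+(7.9 × 10⁻⁴)(+1.20) = 4.5 × 10⁻⁴ → stable
  27–90 m: −αΔT+βΔS = −(2.6 × 10⁻⁴)(-1.8)+(7.9 × 10⁻⁴)(+1.81) = 1.9 × 10⁻³ → stable
  90–182 m: −αΔT+βΔS = −(2.6 × 10⁻⁴)(+6.0)+(7.9 × 10⁻⁴)(-2.16) = -3.3 × 10⁻³ → UNSTABLE
  182–226 m: −αΔT+βΔS = −(2.6 × 10⁻⁴)(-6.4)+(7.9 × 10⁻⁴)(-0.09) = 1.6 × 10⁻³ → stable
The 90–182 m interval has Δρ < 0: lighter water underlies denser water.

90–182 m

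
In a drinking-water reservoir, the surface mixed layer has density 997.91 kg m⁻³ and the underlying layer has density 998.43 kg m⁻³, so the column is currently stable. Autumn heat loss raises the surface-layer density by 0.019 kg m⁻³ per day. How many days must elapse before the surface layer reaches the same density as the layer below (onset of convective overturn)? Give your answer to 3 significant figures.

27.4 days

Density deficit of the surface layer: 998.43 − 997.91 = 0.52 kg m⁻³.
Required change = 0.52 / 0.019 = 27.4 days.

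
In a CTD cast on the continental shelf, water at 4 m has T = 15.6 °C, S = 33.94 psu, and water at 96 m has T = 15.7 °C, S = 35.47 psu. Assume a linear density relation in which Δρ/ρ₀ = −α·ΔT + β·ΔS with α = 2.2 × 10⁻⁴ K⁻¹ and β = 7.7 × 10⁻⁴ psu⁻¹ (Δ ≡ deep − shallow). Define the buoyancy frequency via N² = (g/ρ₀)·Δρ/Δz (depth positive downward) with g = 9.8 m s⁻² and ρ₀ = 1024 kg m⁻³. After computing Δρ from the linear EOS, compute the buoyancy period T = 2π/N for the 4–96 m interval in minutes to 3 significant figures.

ΔT = +0.1 K, ΔS = +1.53 psu (deep − shallow).
Δρ/ρ₀ = −αΔT + βΔS = -2.20 × 10⁻⁵ + 1.1781 × 10⁻³ = 1.1561 × 10⁻³, so Δρ ≈ 1.184 kg m⁻³.
N² = (g/ρ₀)·Δρ/Δz = g·(Δρ/ρ₀)/Δz = 9.8 × 1.1561 × 10⁻³ / 92 = 1.2315 × 10⁻⁴ s⁻².
N = √(1.2315 × 10⁻⁴) = 0.011097 rad s⁻¹ → T = 2π/N = 566.21 s = 9.4368 min ≈ 9.44 min.

9.44 min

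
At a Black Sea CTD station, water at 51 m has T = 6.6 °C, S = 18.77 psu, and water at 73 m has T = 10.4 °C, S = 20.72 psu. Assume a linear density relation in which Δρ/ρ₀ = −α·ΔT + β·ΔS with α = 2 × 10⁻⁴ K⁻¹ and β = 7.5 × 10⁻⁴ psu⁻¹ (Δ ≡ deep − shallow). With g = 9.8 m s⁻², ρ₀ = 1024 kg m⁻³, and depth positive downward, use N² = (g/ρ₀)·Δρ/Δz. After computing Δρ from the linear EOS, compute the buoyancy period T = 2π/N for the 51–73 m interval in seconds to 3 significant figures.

355 s

ΔT = +3.8 K, ΔS = +1.95 psu (deep − shallow).
Δρ/ρ₀ = −αΔT + βΔS = -7.60 × 10⁻⁴ + 1.4625 × 10⁻³ = 7.025 × 10⁻⁴, so Δρ ≈ 0.7194 kg m⁻³.
N² = (g/ρ₀)·Δρ/Δz = g·(Δρ/ρ₀)/Δz = 9.8 × 7.025 × 10⁻⁴ / 22 = 3.1293 × 10⁻⁴ s⁻².
N = √(3.1293 × 10⁻⁴) = 0.017690 rad s⁻¹ → T = 2π/N = 355.18 s ≈ 355 s.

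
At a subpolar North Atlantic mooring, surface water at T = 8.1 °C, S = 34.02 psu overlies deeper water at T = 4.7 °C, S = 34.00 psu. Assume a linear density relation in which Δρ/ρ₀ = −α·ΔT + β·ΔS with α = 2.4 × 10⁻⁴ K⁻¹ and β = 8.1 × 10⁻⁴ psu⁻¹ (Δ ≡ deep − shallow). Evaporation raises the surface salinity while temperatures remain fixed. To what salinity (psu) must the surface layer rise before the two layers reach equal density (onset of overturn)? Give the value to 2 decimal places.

35.01 psu

Neutral buoyancy requires −α(T_deep − T_surf) + β(S_deep − S_surf′) = 0.
S_surf′ = S_deep − (α/β)·ΔT = 34.00 − (2.4 × 10⁻⁴/8.1 × 10⁻⁴)·(-3.4) = 35.0074 psu.
Increase required: 35.0074 − 34.02 = 0.9874 psu.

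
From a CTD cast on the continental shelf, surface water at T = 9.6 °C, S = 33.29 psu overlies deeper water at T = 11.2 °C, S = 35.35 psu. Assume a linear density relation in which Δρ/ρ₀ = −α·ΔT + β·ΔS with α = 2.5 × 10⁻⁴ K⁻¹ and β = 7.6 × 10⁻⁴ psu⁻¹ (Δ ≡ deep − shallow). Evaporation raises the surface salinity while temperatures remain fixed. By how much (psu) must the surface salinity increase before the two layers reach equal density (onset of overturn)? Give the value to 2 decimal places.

Neutral buoyancy requires −α(T_deep − T_surf) + β(S_deep − S_surf′) = 0.
S_surf′ = S_deep − (α/β)·ΔT = 35.35 − (2.5 × 10⁻⁴/7.6 × 10⁻⁴)·(+1.6) = 34.8237 psu.
Increase required: 34.8237 − 33.29 = 1.5337 psu.

1.53 psu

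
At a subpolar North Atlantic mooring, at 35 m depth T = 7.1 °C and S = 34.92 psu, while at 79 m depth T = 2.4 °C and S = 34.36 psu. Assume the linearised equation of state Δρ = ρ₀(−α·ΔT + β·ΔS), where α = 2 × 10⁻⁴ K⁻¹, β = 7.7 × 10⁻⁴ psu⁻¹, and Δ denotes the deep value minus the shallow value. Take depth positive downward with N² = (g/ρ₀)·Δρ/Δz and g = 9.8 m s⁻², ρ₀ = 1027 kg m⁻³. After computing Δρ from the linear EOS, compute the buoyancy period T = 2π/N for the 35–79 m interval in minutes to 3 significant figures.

ΔT = -4.7 K, ΔS = -0.56 psu (deep − shallow).
Δρ/ρ₀ = −αΔT + βΔS = 9.40 × 10⁻⁴ − 4.312 × 10⁻⁴ = 5.088 × 10⁻⁴, so Δρ ≈ 0.5225 kg m⁻³.
N² = (g/ρ₀)·Δρ/Δz = g·(Δρ/ρ₀)/Δz = 9.8 × 5.088 × 10⁻⁴ / 44 = 1.1332 × 10⁻⁴ s⁻².
N = √(1.1332 × 10⁻⁴) = 0.010645 rad s⁻¹ → T = 2π/N = 590.25 s = 9.8375 min ≈ 9.84 min.

9.84 min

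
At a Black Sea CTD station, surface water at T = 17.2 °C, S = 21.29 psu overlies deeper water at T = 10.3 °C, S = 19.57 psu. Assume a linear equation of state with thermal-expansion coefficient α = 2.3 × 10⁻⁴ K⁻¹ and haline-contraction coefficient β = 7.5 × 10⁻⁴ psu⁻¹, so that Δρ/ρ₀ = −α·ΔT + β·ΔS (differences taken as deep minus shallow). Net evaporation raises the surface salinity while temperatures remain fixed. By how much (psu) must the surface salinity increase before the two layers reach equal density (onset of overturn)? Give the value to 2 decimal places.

0.40 psu

Neutral buoyancy requires −α(T_deep − T_surf) + β(S_deep − S_surf′) = 0.
S_surf′ = S_deep − (α/β)·ΔT = 19.57 − (2.3 × 10⁻⁴/7.5 × 10⁻⁴)·(-6.9) = 21.6860 psu.
Increase required: 21.6860 − 21.29 = 0.3960 psu.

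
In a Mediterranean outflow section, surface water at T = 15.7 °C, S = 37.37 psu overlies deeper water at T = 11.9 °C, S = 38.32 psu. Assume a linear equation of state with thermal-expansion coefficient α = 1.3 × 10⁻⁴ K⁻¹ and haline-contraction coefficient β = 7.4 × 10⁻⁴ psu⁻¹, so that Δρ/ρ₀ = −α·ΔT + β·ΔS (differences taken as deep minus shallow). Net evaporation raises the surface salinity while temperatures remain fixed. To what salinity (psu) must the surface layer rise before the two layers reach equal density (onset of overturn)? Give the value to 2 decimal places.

Neutral buoyancy requires −α(T_deep − T_surf) + β(S_deep − S_surf′) = 0.
S_surf′ = S_deep − (α/β)·ΔT = 38.32 − (1.3 × 10⁻⁴/7.4 × 10⁻⁴)·(-3.8) = 38.9876 psu.
Increase required: 38.9876 − 37.37 = 1.6176 psu.

38.99 psu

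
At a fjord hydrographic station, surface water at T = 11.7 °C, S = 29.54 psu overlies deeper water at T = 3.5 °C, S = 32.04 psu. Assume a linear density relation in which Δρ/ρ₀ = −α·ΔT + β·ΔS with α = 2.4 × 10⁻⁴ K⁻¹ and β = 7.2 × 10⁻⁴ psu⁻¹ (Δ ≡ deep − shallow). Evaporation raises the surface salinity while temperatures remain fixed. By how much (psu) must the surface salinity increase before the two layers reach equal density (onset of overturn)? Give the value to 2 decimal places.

Neutral buoyancy requires −α(T_deep − T_surf) + β(S_deep − S_surf′) = 0.
S_surf′ = S_deep − (α/β)·ΔT = 32.04 − (2.4 × 10⁻⁴/7.2 × 10⁻⁴)·(-8.2) = 34.7733 psu.
Increase required: 34.7733 − 29.54 = 5.2333 psu.

5.23 psu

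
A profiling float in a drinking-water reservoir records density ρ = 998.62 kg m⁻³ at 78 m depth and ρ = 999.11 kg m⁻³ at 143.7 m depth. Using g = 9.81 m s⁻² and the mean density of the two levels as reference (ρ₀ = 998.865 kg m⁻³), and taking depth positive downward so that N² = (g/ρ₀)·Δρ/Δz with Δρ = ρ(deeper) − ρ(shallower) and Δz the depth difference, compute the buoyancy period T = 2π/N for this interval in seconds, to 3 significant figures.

Δρ = 999.11 − 998.62 = 0.49 kg m⁻³ over Δz = 143.7 − 78 = 65.7 m.
N² = (9.81/998.865) × (0.49/65.7) = 7.3248 × 10⁻⁵ s⁻².
N = √(7.3248 × 10⁻⁵) = 8.5585 × 10⁻³ rad s⁻¹, so T = 2π/N = 734.15 s ≈ 734 s.
Since Δρ > 0 the layer is stably stratified.

734 s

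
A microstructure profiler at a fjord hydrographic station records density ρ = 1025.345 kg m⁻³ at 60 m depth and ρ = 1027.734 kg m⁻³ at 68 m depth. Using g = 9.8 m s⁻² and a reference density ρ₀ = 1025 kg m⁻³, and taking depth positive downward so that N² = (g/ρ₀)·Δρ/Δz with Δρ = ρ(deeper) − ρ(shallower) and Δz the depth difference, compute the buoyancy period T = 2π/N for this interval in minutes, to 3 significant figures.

Δρ = 1027.734 − 1025.345 = 2.389 kg m⁻³ over Δz = 68 − 60 = 8 m.
N² = (9.8/1025) × (2.389/8) = 2.8551 × 10⁻³ s⁻².
N = √(2.8551 × 10⁻³) = 0.053433 rad s⁻¹, so T = 2π/N = 117.59 s = 1.9598 min ≈ 1.96 min.

1.96 min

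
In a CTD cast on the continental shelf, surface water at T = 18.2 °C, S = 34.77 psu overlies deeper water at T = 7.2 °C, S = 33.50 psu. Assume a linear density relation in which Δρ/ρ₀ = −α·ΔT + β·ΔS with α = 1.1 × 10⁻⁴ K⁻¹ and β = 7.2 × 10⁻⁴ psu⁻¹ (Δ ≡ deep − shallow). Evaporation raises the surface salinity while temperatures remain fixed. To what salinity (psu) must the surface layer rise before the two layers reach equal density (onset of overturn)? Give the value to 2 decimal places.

Neutral buoyancy requires −α(T_deep − T_surf) + β(S_deep − S_surf′) = 0.
S_surf′ = S_deep − (α/β)·ΔT = 33.50 − (1.1 × 10⁻⁴/7.2 × 10⁻⁴)·(-11.0) = 35.1806 psu.
Increase required: 35.1806 − 34.77 = 0.4106 psu.

35.18 psu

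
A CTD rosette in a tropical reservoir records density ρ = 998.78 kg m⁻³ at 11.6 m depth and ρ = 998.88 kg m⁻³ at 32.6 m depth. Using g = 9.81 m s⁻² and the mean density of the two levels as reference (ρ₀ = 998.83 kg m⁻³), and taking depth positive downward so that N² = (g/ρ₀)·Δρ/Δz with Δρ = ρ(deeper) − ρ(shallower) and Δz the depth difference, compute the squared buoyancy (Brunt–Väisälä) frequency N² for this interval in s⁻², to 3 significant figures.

4.68 × 10⁻⁵ s⁻²

Δρ = 998.88 − 998.78 = 0.10 kg m⁻³ over Δz = 32.6 − 11.6 = 21 m.
N² = (9.81/998.83) × (0.10/21) = 4.6769 × 10⁻⁵ s⁻² ≈ 4.68 × 10⁻⁵ s⁻².
N² > 0, so the interval is statically stable.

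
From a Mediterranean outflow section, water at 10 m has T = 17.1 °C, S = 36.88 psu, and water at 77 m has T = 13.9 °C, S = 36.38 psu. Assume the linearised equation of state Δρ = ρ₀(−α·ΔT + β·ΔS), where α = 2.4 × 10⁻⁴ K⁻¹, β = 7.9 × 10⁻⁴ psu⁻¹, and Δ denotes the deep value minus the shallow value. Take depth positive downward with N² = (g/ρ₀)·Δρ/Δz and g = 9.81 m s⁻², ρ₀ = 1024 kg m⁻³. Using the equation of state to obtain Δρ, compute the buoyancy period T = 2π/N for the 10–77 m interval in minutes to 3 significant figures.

ΔT = -3.2 K, ΔS = -0.50 psu (deep − shallow).
Δρ/ρ₀ = −αΔT + βΔS = 7.68 × 10⁻⁴ − 3.95 × 10⁻⁴ = 3.73 × 10⁻⁴, so Δρ ≈ 0.3820 kg m⁻³.
N² = (g/ρ₀)·Δρ/Δz = g·(Δρ/ρ₀)/Δz = 9.81 × 3.73 × 10⁻⁴ / 67 = 5.4614 × 10⁻⁵ s⁻².
N = √(5.4614 × 10⁻⁵) = 7.3901 × 10⁻³ rad s⁻¹ → T = 2π/N = 850.22 s = 14.170 min ≈ 14.2 min.

14.2 min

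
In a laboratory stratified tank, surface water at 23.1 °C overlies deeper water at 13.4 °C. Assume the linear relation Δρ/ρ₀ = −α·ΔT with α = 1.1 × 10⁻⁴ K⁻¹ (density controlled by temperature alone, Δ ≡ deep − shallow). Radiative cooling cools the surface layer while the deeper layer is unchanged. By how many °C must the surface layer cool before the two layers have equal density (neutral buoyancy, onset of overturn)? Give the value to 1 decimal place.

With temperature the only control, equal density requires T_surf′ = T_deep.
T_surf′ = 13.4 °C.
Cooling required: 23.1 − 13.4 = 9.7 °C.

9.7 °C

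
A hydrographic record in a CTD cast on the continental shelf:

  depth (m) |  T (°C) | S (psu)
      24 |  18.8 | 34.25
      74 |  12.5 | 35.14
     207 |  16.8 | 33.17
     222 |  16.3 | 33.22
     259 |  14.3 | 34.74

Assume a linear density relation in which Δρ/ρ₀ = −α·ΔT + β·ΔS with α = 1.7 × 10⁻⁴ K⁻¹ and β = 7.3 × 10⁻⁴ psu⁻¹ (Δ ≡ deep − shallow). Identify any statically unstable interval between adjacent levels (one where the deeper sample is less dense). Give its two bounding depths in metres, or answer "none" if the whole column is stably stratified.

74–207 m

Evaluate Δρ/ρ₀ = −αΔT + βΔS across each adjacent pair:
  24–74 m: −αΔT+βΔS = −(1.7 × 10⁻⁴)(-6.3)+(7.3 × 10⁻⁴)(+0.89) = 1.7 × 10⁻³ → stable
  74–207 m: −αΔT+βΔS = −(1.7 × 10⁻⁴)(+4.3)+(7.3 × 10⁻⁴)(-1.97) = -2.2 × 10⁻³ → UNSTABLE
  207–222 m: −αΔT+βΔS = −(1.7 × 10⁻⁴)(-0.5)+(7.3 × 10⁻⁴)(+0.05) = 1.2 × 10⁻⁴ → stable
  222–259 m: −αΔT+βΔS = −(1.7 × 10⁻⁴)(-2.0)+(7.3 × 10⁻⁴)(+1.52) = 1.4 × 10⁻³ → stable
The 74–207 m interval has Δρ < 0: lighter water underlies denser water.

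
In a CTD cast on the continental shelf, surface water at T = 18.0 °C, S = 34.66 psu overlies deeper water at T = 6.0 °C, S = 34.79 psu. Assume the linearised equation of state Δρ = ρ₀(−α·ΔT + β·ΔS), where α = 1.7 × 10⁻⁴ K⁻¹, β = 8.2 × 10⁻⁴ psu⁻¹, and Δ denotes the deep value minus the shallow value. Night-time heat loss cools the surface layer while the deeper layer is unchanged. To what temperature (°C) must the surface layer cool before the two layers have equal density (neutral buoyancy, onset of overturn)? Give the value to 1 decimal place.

Neutral buoyancy requires Δρ = 0, i.e. −α(T_deep − T_surf′) + β(S_deep − S_surf) = 0.
T_surf′ = T_deep − (β/α)·ΔS = 6.0 − (8.2 × 10⁻⁴/1.7 × 10⁻⁴)·(+0.13) = 5.373 °C.
Cooling required: 18.0 − (5.373) = 12.627 °C.

5.4 °C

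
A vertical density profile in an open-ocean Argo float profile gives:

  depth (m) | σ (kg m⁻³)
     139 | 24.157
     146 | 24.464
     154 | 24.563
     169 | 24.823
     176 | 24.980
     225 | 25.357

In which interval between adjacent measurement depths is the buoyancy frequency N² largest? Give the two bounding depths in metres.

Compute the density gradient over each adjacent pair:
  139–146 m: Δρ/Δz = 0.307/7 = 0.044 kg m⁻⁴
  146–154 m: Δρ/Δz = 0.099/8 = 0.012 kg m⁻⁴
  154–169 m: Δρ/Δz = 0.260/15 = 0.017 kg m⁻⁴
  169–176 m: Δρ/Δz = 0.157/7 = 0.022 kg m⁻⁴
  176–225 m: Δρ/Δz = 0.377/49 = 7.7 × 10⁻³ kg m⁻⁴
The largest gradient is in the 139–146 m interval — the pycnocline.

139–146 m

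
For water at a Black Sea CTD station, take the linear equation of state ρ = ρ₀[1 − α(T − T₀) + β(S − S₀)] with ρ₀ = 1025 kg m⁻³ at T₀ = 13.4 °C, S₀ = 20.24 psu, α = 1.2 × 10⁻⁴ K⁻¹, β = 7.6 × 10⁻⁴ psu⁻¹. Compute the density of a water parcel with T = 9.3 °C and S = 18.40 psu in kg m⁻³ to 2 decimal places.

T − T₀ = -4.1 K, S − S₀ = -1.84 psu.
Bracket = 1 − α·(-4.1) + β·(-1.84) = 1 + (-9.064 × 10⁻⁴) = 0.9990936.
ρ = 1025 × 0.9990936 = 1024.07 kg m⁻³.

1024.07 kg m⁻³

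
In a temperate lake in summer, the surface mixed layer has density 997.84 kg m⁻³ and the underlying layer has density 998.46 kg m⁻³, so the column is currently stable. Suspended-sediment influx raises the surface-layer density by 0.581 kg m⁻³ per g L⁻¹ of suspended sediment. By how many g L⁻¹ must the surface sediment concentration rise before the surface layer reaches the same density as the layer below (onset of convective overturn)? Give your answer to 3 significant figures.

Density deficit of the surface layer: 998.46 − 997.84 = 0.62 kg m⁻³.
Required change = 0.62 / 0.581 = 1.07 g L⁻¹.

1.07 g L⁻¹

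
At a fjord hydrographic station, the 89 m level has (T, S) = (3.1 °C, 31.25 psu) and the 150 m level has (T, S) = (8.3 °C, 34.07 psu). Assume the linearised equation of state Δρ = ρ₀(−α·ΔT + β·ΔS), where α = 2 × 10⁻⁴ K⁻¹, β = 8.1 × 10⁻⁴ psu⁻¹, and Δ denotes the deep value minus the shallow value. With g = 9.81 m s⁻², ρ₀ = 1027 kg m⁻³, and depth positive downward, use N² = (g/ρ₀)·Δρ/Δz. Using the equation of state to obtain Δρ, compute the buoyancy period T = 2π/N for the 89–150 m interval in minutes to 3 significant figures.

ΔT = +5.2 K, ΔS = +2.82 psu (deep − shallow).
Δρ/ρ₀ = −αΔT + βΔS = -1.04 × 10⁻³ + 2.2842 × 10⁻³ = 1.2442 × 10⁻³, so Δρ ≈ 1.278 kg m⁻³.
N² = (g/ρ₀)·Δρ/Δz = g·(Δρ/ρ₀)/Δz = 9.81 × 1.2442 × 10⁻³ / 61 = 2.0009 × 10⁻⁴ s⁻².
N = √(2.0009 × 10⁻⁴) = 0.014145 rad s⁻¹ → T = 2π/N = 444.20 s = 7.4033 min ≈ 7.40 min.

7.40 min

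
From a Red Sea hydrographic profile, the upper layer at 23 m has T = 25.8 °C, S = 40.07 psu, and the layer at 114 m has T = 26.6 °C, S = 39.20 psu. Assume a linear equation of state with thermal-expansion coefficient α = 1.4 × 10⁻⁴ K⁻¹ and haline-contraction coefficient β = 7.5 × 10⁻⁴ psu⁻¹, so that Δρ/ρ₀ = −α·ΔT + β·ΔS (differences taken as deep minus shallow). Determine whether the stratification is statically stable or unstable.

unstable

ΔT = 26.6 − 25.8 = +0.8 K and ΔS = 39.20 − 40.07 = -0.87 psu (deep − shallow).
−αΔT = -1.12 × 10⁻⁴; βΔS = -6.525 × 10⁻⁴; sum Δρ/ρ₀ = -7.645 × 10⁻⁴.
Δρ/ρ₀ < 0, so Δρ < 0: deeper water is lighter → statically unstable; the column would overturn.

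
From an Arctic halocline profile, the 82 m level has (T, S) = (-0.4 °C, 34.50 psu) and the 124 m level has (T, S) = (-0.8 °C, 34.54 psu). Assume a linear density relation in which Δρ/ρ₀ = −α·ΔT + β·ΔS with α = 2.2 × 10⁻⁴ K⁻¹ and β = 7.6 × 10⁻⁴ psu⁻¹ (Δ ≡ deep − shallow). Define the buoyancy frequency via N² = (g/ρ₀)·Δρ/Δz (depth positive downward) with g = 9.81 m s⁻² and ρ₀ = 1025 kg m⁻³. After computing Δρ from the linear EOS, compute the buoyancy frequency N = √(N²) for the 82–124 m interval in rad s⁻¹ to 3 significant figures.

ΔT = -0.4 K, ΔS = +0.04 psu (deep − shallow).
Δρ/ρ₀ = −αΔT + βΔS = 8.80 × 10⁻⁵ + 3.04 × 10⁻⁵ = 1.184 × 10⁻⁴, so Δρ ≈ 0.1214 kg m⁻³.
N² = (g/ρ₀)·Δρ/Δz = g·(Δρ/ρ₀)/Δz = 9.81 × 1.184 × 10⁻⁴ / 42 = 2.7655 × 10⁻⁵ s⁻².
N = √(2.7655 × 10⁻⁵) = 5.2588 × 10⁻³ rad s⁻¹ ≈ 5.26 × 10⁻³ rad s⁻¹.

5.26 × 10⁻³ rad s⁻¹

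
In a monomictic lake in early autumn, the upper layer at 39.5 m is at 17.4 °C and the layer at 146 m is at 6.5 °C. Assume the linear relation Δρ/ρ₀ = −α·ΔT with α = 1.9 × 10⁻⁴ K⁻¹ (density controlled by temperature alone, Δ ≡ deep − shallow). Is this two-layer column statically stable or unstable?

stable

ΔT = 6.5 − 17.4 = -10.9 K, so Δρ/ρ₀ = −αΔT = 2.071 × 10⁻³.
Δρ/ρ₀ > 0, so Δρ > 0: deeper water is denser → statically stable.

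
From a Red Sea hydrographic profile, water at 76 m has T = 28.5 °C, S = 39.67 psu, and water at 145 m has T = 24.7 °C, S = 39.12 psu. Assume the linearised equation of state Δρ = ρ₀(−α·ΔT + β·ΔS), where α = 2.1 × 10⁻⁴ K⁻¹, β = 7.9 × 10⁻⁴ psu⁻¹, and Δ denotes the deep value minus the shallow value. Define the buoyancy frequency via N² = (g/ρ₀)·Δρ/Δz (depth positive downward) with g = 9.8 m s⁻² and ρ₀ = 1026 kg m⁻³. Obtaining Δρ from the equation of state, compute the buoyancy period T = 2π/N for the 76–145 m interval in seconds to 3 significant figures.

ΔT = -3.8 K, ΔS = -0.55 psu (deep − shallow).
Δρ/ρ₀ = −αΔT + βΔS = 7.98 × 10⁻⁴ − 4.345 × 10⁻⁴ = 3.635 × 10⁻⁴, so Δρ ≈ 0.3730 kg m⁻³.
N² = (g/ρ₀)·Δρ/Δz = g·(Δρ/ρ₀)/Δz = 9.8 × 3.635 × 10⁻⁴ / 69 = 5.1628 × 10⁻⁵ s⁻².
N = √(5.1628 × 10⁻⁵) = 7.1853 × 10⁻³ rad s⁻¹ → T = 2π/N = 874.45 s ≈ 874 s.

874 s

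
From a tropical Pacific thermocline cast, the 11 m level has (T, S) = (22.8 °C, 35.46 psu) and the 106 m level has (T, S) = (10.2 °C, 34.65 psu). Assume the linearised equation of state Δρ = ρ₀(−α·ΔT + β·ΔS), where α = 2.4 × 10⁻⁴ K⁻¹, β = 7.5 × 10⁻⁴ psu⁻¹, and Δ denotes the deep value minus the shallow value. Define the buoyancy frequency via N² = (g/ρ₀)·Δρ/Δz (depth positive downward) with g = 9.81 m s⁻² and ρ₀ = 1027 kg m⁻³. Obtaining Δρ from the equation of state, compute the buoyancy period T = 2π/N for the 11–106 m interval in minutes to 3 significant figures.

6.63 min

ΔT = -12.6 K, ΔS = -0.81 psu (deep − shallow).
Δρ/ρ₀ = −αΔT + βΔS = 3.024 × 10⁻³ − 6.075 × 10⁻⁴ = 2.4165 × 10⁻³, so Δρ ≈ 2.482 kg m⁻³.
N² = (g/ρ₀)·Δρ/Δz = g·(Δρ/ρ₀)/Δz = 9.81 × 2.4165 × 10⁻³ / 95 = 2.4954 × 10⁻⁴ s⁻².
N = √(2.4954 × 10⁻⁴) = 0.015797 rad s⁻¹ → T = 2π/N = 397.75 s = 6.6292 min ≈ 6.63 min.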